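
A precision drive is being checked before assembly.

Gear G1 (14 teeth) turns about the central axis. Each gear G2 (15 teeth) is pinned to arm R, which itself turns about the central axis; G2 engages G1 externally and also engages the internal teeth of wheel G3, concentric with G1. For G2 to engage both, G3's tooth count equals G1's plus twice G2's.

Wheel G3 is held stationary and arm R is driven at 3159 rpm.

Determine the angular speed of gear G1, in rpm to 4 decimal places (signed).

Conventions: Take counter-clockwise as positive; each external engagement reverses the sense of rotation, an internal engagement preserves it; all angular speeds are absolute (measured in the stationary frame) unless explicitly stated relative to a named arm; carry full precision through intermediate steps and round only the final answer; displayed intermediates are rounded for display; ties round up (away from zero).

planetary set (14T centre, 15T on arm, 44T internal) — Willis relation
normalise by the input: solve with ω_arm = 1, then scale by 3159 rpm
ring teeth: 14 + 2·15 = 44
14(ω_sun−ω_arm) = −44(ω_ring−ω_arm),  ω_ring = 0, ω_arm = 1
ω_sun = 1 − (44/14)(0−1) = 29/7
scale: ω_sun = 29/7 × 3159 rpm = +13087.2857 rpm

+13087.2857 rpm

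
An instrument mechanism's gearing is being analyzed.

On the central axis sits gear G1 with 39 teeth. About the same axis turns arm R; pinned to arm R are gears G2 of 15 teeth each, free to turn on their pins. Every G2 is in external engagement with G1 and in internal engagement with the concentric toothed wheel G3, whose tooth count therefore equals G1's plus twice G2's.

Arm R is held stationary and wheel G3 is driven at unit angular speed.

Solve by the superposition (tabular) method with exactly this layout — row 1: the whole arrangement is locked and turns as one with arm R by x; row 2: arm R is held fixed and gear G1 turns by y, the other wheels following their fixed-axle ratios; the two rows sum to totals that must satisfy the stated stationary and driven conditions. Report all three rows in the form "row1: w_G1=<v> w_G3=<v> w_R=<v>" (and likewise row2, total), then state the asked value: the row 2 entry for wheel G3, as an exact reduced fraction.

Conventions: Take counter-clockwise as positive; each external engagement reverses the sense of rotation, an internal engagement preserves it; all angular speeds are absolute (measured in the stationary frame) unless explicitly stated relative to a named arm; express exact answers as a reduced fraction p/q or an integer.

row1: w_G1=0 w_G3=0 w_R=0
row2: w_G1=-23/13 w_G3=1 w_R=0
total: w_G1=-23/13 w_G3=1 w_R=0
asked value: 1

class = planetary set [G3 = 39+2·15 = 69; Willis about the carrier]
superposition row 1 [locked train]: every member turns x
row 2: sun turns y, ring = −(39/69)·y, arm 0
boundary: total ω_arm = x = 0 and total ω_ring = x − (39/69)·y = 1  ⇒  y = -23/13, x = 0
row 2 ring = −(39/69)·(-23/13) = 1
totals (row 1 + row 2): sun 0 + (-23/13) = -23/13, ring 0 + 1 = 1, arm 0 + 0 = 0
asked cell (row2, ring) = 1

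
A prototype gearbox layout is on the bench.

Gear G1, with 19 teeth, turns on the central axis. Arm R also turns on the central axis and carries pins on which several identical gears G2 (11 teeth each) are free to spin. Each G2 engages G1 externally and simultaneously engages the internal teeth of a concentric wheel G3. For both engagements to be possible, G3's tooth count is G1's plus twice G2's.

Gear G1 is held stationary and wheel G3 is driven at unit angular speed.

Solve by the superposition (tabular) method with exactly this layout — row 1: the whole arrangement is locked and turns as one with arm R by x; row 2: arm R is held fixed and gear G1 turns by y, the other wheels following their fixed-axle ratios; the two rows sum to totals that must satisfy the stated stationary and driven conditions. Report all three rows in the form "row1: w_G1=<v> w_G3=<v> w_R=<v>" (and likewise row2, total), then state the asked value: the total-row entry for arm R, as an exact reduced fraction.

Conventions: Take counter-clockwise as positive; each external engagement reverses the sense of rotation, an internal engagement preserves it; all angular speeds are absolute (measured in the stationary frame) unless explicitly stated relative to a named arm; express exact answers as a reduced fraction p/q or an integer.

recognized (axles ride arm R): planetary set, 19/11/41 teeth
row 1 (train locked, turned with arm): all members turn x
row 2: sun turns y, ring = −(19/41)·y, arm 0
boundary: total ω_sun = x + y = 0 and total ω_ring = x − (19/41)·y = 1  ⇒  y = -41/60, x = 41/60
row 2 ring = −(19/41)·(-41/60) = 19/60
totals (row 1 + row 2): sun 41/60 + (-41/60) = 0, ring 41/60 + 19/60 = 1, arm 41/60 + 0 = 41/60
asked cell (total, arm) = 41/60

row1: w_G1=41/60 w_G3=41/60 w_R=41/60
row2: w_G1=-41/60 w_G3=19/60 w_R=0
total: w_G1=0 w_G3=1 w_R=41/60
asked value: 41/60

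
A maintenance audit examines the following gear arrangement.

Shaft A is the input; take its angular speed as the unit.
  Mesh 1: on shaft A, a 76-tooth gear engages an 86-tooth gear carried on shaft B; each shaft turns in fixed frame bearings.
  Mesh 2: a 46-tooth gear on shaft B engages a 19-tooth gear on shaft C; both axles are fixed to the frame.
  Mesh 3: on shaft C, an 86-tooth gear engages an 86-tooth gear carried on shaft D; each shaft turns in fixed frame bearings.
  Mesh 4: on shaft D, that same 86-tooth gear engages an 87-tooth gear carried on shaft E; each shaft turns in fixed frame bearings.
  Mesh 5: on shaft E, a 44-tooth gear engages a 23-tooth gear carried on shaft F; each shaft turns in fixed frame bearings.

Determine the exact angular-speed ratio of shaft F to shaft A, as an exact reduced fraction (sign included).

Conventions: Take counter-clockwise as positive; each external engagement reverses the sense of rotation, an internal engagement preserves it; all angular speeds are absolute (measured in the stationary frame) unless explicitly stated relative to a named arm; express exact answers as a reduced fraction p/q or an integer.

class = fixed-axis compound train [5 meshes; 5 ratios multiply, 5 sense flips]
mesh 1 [76T→86T]: running ratio 38/43, sense −
mesh 2 [46T→19T]: running ratio 92/43, sense +
mesh 3 [86T→86T]: running ratio 92/43, sense −
mesh 4 [86T→87T]: running ratio 184/87, sense +
mesh 5 [44T→23T]: running ratio 352/87, sense −
ω_out/ω_in = -352/87

-352/87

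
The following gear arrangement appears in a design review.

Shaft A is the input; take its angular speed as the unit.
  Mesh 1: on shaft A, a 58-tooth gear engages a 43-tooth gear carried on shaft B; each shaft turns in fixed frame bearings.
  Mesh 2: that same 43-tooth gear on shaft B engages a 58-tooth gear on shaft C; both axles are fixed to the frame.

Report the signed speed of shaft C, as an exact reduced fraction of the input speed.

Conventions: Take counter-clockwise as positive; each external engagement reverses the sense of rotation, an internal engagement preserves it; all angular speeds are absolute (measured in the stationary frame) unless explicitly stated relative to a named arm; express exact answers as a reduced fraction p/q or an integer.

1

2-mesh fixed-axis compound train (all bearings frame-fixed)
mesh 1 [58T→43T]: |ω|/ω_in = 1×58/43 = 58/43, sense flips to −
mesh 2 [43T→58T]: |ω|/ω_in = (58/43)×43/58 = 1, sense flips to +
signed output speed (× input speed) = 1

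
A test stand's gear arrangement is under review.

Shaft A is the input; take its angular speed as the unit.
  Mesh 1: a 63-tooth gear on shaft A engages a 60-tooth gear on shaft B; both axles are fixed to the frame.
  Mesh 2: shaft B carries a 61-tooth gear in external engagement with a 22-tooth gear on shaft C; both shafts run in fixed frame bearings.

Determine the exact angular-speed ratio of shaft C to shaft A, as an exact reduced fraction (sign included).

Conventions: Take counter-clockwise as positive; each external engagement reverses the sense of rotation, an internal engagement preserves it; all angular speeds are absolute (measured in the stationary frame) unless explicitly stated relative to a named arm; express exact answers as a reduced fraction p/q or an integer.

1281/440

class = fixed-axis compound train [2 meshes; 2 ratios multiply, 2 sense flips]
mesh 1 [63T→60T]: running ratio 21/20, sense −
mesh 2 [61T→22T]: running ratio 1281/440, sense +
ω_out/ω_in = 1281/440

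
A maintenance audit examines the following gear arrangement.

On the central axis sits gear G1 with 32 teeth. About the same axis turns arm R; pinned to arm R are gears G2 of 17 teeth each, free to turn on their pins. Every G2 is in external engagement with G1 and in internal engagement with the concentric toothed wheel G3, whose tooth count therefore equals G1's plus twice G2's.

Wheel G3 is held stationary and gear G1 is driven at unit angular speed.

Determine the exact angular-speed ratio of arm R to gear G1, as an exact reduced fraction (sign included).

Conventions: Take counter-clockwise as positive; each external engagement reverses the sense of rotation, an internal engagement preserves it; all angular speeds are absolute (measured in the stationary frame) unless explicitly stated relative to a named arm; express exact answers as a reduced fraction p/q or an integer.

topology: planetary set — G1 32T / G2 17T / G3 66T, arm = carrier (Willis)
ring teeth: 32 + 2·17 = 66
32(ω_sun−ω_arm) = −66(ω_ring−ω_arm),  ω_ring = 0, ω_sun = 1
32(1−ω_arm) = −66(0−ω_arm)  ⇒  98·ω_arm = 32  ⇒  ω_arm = 16/49
ω_out/ω_in = 16/49

16/49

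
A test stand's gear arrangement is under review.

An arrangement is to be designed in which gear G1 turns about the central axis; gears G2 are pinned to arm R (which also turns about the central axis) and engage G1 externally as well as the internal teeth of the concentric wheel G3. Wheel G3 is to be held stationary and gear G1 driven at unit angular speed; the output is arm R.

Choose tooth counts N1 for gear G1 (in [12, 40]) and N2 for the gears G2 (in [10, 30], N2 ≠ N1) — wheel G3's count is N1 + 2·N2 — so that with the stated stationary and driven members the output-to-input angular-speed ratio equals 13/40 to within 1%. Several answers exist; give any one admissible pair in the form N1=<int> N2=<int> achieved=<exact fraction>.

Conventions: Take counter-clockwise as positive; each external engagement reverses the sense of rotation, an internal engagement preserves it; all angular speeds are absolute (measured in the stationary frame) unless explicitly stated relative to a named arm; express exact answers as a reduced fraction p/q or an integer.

N1=26 N2=14 achieved=13/40

class = planetary set [ratio 13/40 wanted; Willis about the carrier]
Willis with ω_ring = 0: ω_arm/ω_sun = N1/(N1+N3); set equal to 13/40  ⇒  N3/N1 = 1/(13/40) − 1 = 27/13
N3 = N1 + 2·N2  ⇒  N2/N1 = (N3/N1 − 1)/2 = (27/13 − 1)/2 = 7/13
smallest multiple with N1 ≥ 12 and N2 ≥ 10: k = 2  ⇒  N1 = 2·13 = 26, N2 = 2·7 = 14 (N1 ≤ 40, N2 ≤ 30, N2 ≠ N1 ✓), N3 = 26 + 2·14 = 54
check: N1/(N1+N3) with N1 = 26, N3 = 54 gives 13/40; |achieved − target| = 0 ≤ 13/4000 ✓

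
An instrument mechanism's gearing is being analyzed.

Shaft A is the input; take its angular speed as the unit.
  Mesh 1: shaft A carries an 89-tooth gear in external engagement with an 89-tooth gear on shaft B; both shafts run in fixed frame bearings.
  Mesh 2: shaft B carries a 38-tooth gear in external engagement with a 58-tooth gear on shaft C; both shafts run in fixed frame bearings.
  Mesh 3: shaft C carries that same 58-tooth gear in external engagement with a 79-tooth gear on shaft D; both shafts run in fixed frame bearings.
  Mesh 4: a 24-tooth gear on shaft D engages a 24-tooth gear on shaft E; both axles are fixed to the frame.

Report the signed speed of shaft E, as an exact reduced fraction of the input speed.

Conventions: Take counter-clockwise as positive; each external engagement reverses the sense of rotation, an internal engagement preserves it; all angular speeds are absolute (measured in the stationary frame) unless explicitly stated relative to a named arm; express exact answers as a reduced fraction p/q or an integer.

38/79

4-mesh fixed-axis compound train (all bearings frame-fixed)
mesh 1 [89T→89T]: |ω|/ω_in = 1×89/89 = 1, sense flips to −
mesh 2 [38T→58T]: |ω|/ω_in = 1×38/58 = 19/29, sense flips to +
mesh 3 [58T→79T]: |ω|/ω_in = (19/29)×58/79 = 38/79, sense flips to −
mesh 4 [24T→24T]: |ω|/ω_in = (38/79)×24/24 = 38/79, sense flips to +
signed output speed (× input speed) = 38/79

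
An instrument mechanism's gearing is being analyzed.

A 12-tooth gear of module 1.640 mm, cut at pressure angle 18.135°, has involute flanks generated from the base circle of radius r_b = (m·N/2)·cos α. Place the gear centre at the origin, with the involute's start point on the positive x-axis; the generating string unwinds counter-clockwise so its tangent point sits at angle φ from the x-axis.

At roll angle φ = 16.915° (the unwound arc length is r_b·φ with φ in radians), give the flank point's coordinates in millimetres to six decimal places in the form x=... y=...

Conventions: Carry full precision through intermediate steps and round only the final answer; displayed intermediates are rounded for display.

x=9.749877 y=0.079507

class = single-mesh tooth geometry [base-circle involute, m = 1.640, 12T]
pitch radius r_p = m·N/2 = 1.640·12/2 = 9.840000
base radius r_b = r_p·cos α = 9.840000·cos 18.135° = 9.351206
roll angle φ = 16.915° = 0.29522244 rad
x = r_b·(cos φ + φ·sin φ) = 9.749877
y = r_b·(sin φ − φ·cos φ) = 0.079507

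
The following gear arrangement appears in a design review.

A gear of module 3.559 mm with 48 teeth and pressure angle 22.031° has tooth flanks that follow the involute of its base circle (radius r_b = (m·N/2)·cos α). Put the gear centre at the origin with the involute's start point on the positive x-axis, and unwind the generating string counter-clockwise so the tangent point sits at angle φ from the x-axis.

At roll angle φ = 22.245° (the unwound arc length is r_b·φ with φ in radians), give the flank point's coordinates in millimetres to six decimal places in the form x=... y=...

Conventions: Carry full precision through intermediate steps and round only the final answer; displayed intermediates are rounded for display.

recognized (one wheel, involute flank): single-mesh tooth geometry, m = 3.559, N = 48
pitch radius r_p = m·N/2 = 3.559·48/2 = 85.416000
base radius r_b = r_p·cos α = 85.416000·cos 22.031° = 79.179012
roll angle φ = 22.245° = 0.38824849 rad
x = r_b·(cos φ + φ·sin φ) = 84.923603
y = r_b·(sin φ − φ·cos φ) = 1.521450

x=84.923603 y=1.521450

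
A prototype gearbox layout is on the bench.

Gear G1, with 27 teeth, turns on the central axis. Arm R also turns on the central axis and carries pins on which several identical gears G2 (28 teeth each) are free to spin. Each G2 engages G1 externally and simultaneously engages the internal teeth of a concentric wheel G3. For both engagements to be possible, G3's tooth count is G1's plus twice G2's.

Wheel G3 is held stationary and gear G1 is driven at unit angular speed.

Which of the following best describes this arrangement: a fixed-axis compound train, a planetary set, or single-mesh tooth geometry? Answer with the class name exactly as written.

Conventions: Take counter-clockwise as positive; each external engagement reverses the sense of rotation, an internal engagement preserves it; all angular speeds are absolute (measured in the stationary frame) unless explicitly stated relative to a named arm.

planetary set

planetary set (27T centre, 28T on arm, 83T internal) — Willis relation
classification: planetary set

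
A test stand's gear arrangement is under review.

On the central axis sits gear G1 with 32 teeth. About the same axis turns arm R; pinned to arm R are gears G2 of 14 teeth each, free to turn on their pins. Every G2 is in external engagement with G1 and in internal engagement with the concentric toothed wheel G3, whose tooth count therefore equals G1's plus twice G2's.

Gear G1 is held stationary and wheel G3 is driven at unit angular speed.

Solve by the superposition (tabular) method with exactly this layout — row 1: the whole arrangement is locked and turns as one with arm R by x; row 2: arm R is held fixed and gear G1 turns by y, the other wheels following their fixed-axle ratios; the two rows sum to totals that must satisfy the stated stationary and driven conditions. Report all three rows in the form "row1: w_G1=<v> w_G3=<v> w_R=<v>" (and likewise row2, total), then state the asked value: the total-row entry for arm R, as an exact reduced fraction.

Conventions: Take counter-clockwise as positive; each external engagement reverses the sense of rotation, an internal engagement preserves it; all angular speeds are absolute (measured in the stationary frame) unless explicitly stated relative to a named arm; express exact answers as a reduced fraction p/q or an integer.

topology: planetary set — G1 32T / G2 14T / G3 60T, arm = carrier (Willis)
row 1 — lock + rotate with arm: ω_sun = ω_ring = ω_arm = x
superposition row 2 [arm held]: sun y, ring −(32/60)·y, arm 0
boundary: total ω_sun = x + y = 0 and total ω_ring = x − (32/60)·y = 1  ⇒  y = -15/23, x = 15/23
row 2 ring = −(32/60)·(-15/23) = 8/23
totals (row 1 + row 2): sun 15/23 + (-15/23) = 0, ring 15/23 + 8/23 = 1, arm 15/23 + 0 = 15/23
asked cell (total, arm) = 15/23

row1: w_G1=15/23 w_G3=15/23 w_R=15/23
row2: w_G1=-15/23 w_G3=8/23 w_R=0
total: w_G1=0 w_G3=1 w_R=15/23
asked value: 15/23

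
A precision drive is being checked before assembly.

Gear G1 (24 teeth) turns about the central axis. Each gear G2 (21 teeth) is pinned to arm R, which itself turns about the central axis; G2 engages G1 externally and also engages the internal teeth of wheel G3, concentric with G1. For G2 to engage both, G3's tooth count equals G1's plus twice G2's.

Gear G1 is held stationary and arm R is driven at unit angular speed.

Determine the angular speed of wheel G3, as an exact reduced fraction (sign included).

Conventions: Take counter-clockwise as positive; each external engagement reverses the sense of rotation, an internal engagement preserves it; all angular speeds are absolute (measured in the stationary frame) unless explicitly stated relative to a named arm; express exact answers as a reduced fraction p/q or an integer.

recognized (axles ride arm R): planetary set, 24/21/66 teeth
ring teeth: 24 + 2·21 = 66
24(ω_sun−ω_arm) = −66(ω_ring−ω_arm),  ω_sun = 0, ω_arm = 1
ω_ring = 1 − (24/66)(0−1) = 15/11
exact speed ratio = 15/11

15/11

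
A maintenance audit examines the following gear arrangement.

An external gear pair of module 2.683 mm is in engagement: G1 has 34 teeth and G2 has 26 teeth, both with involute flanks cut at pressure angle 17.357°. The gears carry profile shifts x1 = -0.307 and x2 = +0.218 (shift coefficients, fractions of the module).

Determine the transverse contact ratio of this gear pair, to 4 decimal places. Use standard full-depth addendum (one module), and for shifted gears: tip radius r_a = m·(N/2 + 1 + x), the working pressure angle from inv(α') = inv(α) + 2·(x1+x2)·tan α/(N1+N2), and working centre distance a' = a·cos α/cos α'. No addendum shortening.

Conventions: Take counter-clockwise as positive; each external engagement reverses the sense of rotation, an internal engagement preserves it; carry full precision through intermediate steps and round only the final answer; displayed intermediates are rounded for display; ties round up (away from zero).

topology: single-mesh involute geometry — m = 2.683, 34T/26T pair
base radii: r_b1 = 43.534080, r_b2 = 33.290767
tip radii: r_a1 = 47.470319, r_a2 = 38.146894
inv(α') = inv(17.357°) + 2·(-0.307+0.218)·tan α/(34+26) = 0.00869295  ⇒  α' = 16.79400°
a' = a·cos α / cos α' = 80.4900·cos 17.357°/cos 16.79400° = 80.247420
action lengths: √(r_a1²−r_b1²) = 18.926571, √(r_a2²−r_b2²) = 18.625530
base pitch p_b = π·m·cos α = 8.045079
CR = (18.926571 + 18.625530 − 80.247420·sin 16.79400°)/8.045079 = 1.785698
contact ratio ≈ 1.7857

1.7857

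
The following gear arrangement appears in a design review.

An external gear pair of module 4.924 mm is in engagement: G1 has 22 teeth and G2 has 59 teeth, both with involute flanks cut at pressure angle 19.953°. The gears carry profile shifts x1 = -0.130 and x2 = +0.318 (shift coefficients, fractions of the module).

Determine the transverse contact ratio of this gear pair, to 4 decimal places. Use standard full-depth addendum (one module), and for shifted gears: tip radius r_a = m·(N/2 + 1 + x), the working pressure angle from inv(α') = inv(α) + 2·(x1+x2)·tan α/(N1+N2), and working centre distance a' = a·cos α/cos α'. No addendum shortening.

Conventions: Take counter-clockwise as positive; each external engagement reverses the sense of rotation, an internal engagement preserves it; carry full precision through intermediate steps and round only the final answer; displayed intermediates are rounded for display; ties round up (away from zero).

1.6676

recognized (one external pair, fixed centres): single-mesh tooth geometry, m = 4.924, N1 = 22, N2 = 59
base radii: r_b1 = 50.912690, r_b2 = 136.538578
tip radii: r_a1 = 58.447880, r_a2 = 151.747832
inv(α') = inv(19.953°) + 2·(-0.130+0.318)·tan α/(22+59) = 0.01648122  ⇒  α' = 20.65812°
a' = a·cos α / cos α' = 199.4220·cos 19.953°/cos 20.65812° = 200.332199
action lengths: √(r_a1²−r_b1²) = 28.706317, √(r_a2²−r_b2²) = 66.216472
base pitch p_b = π·m·cos α = 14.540630
CR = (28.706317 + 66.216472 − 200.332199·sin 20.65812°)/14.540630 = 1.667561
contact ratio ≈ 1.6676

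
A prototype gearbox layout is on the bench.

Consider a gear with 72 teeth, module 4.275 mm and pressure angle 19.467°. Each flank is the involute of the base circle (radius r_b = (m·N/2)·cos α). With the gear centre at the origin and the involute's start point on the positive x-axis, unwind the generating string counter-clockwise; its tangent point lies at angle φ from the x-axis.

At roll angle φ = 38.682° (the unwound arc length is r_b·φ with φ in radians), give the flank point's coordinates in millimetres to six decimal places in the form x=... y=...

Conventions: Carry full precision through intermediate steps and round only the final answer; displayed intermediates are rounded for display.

x=174.496905 y=14.216266

single-mesh involute tooth geometry (72T wheel at module 4.275)
pitch radius r_p = m·N/2 = 4.275·72/2 = 153.900000
base radius r_b = r_p·cos α = 153.900000·cos 19.467° = 145.102090
roll angle φ = 38.682° = 0.67512826 rad
x = r_b·(cos φ + φ·sin φ) = 174.496905
y = r_b·(sin φ − φ·cos φ) = 14.216266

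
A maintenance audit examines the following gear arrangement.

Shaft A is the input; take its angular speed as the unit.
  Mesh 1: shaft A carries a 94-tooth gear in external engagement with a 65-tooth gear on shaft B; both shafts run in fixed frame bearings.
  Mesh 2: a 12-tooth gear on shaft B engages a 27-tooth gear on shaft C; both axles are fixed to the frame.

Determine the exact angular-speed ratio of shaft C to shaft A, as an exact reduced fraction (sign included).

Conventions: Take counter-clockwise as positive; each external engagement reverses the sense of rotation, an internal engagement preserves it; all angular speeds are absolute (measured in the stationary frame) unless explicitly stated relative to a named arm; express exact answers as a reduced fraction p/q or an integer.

class = fixed-axis compound train [2 meshes; 2 ratios multiply, 2 sense flips]
mesh 1 [94T→65T]: running ratio 94/65, sense −
mesh 2 [12T→27T]: running ratio 376/585, sense +
ω_out/ω_in = 376/585

376/585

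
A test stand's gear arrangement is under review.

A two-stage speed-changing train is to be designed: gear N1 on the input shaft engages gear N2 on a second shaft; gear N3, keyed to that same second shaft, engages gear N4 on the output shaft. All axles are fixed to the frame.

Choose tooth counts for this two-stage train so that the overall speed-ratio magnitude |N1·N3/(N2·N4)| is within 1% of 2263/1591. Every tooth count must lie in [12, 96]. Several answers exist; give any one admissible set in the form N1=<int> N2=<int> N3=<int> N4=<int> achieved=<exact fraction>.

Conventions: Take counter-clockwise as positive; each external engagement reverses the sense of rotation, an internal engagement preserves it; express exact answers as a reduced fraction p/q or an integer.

design class (target 2263/1591): fixed-axis compound train
target = 2263/1591 in lowest terms: an exact hit needs N1·N3 = k·2263 and N2·N4 = k·1591 for one integer k, every count in [12, 96]; additionally prefer no 1:1 stage (N1 ≠ N2, N3 ≠ N4)
k = 1: N1·N3 = 2263 = 31·73, N2·N4 = 1591 = 37·43
achieved = 31·73/(37·43) = 2263/1591; |achieved − target| = 0 ≤ 2263/159100 ✓

N1=31 N2=37 N3=73 N4=43 achieved=2263/1591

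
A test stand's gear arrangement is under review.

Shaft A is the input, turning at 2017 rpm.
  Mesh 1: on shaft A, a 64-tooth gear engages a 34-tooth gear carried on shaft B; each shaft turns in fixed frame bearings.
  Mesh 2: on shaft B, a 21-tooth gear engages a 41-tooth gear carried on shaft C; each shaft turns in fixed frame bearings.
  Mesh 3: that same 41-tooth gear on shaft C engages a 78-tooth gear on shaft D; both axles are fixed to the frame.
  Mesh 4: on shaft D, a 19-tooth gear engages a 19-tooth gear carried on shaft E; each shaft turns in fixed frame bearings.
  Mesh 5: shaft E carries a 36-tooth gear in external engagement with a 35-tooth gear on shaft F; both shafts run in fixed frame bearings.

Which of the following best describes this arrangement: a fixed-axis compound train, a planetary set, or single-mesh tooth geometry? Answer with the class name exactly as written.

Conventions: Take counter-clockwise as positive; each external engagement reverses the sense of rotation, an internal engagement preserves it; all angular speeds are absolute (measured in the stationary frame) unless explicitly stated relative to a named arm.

fixed-axis compound train

recognized (6 fixed axles, 5 meshes): fixed-axis compound train
classification: fixed-axis compound train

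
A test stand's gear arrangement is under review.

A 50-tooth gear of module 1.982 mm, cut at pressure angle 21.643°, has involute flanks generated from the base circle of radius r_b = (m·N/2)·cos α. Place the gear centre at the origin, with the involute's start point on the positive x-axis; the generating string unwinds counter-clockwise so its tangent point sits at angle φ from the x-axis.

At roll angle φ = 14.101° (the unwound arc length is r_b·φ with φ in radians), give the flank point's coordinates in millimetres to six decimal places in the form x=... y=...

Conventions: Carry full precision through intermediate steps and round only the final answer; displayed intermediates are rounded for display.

x=47.430491 y=0.227468

topology: single-mesh involute geometry — m = 1.982, N = 50
pitch radius r_p = m·N/2 = 1.982·50/2 = 49.550000
base radius r_b = r_p·cos α = 49.550000·cos 21.643° = 46.056723
roll angle φ = 14.101° = 0.24610888 rad
x = r_b·(cos φ + φ·sin φ) = 47.430491
y = r_b·(sin φ − φ·cos φ) = 0.227468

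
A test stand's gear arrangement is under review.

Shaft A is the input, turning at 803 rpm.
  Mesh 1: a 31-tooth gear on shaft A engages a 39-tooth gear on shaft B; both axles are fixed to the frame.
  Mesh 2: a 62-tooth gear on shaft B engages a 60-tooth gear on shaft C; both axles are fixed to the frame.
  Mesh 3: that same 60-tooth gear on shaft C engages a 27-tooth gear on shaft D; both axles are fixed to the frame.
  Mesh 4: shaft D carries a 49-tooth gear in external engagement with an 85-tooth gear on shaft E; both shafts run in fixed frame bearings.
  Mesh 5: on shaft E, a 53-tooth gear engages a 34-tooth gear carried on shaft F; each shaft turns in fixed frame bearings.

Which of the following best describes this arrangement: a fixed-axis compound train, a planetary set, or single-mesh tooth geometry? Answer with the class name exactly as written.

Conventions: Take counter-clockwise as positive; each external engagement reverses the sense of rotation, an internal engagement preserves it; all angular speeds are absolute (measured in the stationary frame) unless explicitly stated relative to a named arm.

class = fixed-axis compound train [5 meshes; 5 ratios multiply, 5 sense flips]
classification: fixed-axis compound train

fixed-axis compound train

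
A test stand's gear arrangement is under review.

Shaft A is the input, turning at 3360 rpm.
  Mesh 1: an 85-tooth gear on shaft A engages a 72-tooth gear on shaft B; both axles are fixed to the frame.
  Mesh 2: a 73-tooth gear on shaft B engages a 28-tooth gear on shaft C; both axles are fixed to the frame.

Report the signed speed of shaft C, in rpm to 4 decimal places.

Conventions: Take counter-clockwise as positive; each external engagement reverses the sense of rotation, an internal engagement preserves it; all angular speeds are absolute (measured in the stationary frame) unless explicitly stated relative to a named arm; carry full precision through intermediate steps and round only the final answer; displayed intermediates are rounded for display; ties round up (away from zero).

recognized (3 fixed axles, 2 meshes): fixed-axis compound train
mesh 1 [85T→72T]: ω = 3360.0000×85/72 = 3966.6667 rpm, sense flips to −
mesh 2 [73T→28T]: ω = 3966.6667×73/28 = 10341.6667 rpm, sense flips to +
signed output speed = +10341.6667 rpm

+10341.6667 rpm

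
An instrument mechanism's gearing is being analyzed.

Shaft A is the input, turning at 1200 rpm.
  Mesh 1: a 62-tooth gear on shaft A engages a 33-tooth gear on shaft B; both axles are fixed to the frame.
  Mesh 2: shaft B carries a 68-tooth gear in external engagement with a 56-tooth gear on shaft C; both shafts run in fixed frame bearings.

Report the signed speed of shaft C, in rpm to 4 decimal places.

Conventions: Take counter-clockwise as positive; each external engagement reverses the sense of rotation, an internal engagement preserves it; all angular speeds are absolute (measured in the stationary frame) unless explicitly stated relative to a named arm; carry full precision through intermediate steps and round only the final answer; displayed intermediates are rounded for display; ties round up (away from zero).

+2737.6623 rpm

class = fixed-axis compound train [2 meshes; 2 ratios multiply, 2 sense flips]
mesh 1 [62T→33T]: ω = 1200.0000×62/33 = 2254.5455 rpm, sense flips to −
mesh 2 [68T→56T]: ω = 2254.5455×68/56 = 2737.6623 rpm, sense flips to +
signed output speed = +2737.6623 rpm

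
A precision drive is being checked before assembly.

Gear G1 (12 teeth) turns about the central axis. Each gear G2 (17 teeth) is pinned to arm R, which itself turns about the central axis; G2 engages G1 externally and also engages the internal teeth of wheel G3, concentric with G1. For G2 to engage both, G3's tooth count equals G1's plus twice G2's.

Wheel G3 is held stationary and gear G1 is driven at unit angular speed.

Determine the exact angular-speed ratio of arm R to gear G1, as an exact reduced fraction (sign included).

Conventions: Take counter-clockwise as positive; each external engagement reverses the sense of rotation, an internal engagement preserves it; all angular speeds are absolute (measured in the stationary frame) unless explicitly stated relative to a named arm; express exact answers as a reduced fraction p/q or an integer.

recognized (axles ride arm R): planetary set, 12/17/46 teeth
ring teeth: 12 + 2·17 = 46
12(ω_sun−ω_arm) = −46(ω_ring−ω_arm),  ω_ring = 0, ω_sun = 1
12(1−ω_arm) = −46(0−ω_arm)  ⇒  58·ω_arm = 12  ⇒  ω_arm = 6/29
ω_out/ω_in = 6/29

6/29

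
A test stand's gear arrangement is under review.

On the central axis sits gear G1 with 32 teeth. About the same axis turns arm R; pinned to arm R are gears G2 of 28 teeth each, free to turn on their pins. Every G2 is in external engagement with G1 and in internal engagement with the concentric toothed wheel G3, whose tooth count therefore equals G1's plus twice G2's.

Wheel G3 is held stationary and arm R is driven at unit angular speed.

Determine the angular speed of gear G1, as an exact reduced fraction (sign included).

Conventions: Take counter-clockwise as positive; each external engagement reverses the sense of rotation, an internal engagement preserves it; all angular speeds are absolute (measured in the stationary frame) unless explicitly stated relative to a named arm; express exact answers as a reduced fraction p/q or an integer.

15/4

planetary set (32T centre, 28T on arm, 88T internal) — Willis relation
ring teeth: 32 + 2·28 = 88
32(ω_sun−ω_arm) = −88(ω_ring−ω_arm),  ω_ring = 0, ω_arm = 1
ω_sun = 1 − (88/32)(0−1) = 15/4
exact speed ratio = 15/4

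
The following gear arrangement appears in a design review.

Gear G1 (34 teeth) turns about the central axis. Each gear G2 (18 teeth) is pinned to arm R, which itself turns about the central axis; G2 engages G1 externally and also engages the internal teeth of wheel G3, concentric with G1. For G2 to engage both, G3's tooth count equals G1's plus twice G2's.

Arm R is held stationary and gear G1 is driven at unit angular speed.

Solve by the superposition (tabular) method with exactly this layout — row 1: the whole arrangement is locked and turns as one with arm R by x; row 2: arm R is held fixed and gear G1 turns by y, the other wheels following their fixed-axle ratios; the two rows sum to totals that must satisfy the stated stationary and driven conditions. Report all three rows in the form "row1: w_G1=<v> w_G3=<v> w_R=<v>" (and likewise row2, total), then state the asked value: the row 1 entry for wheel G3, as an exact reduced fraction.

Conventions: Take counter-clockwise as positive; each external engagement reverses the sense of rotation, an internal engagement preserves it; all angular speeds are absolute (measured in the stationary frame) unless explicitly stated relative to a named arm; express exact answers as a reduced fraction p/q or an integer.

row1: w_G1=0 w_G3=0 w_R=0
row2: w_G1=1 w_G3=-17/35 w_R=0
total: w_G1=1 w_G3=-17/35 w_R=0
asked value: 0

recognized (axles ride arm R): planetary set, 34/18/70 teeth
superposition row 1 [locked train]: every member turns x
row 2 (arm held, sun turns y): ω_ring = −(34/70)·y, ω_arm = 0
boundary: total ω_arm = x = 0 and total ω_sun = x + y = 1  ⇒  y = 1, x = 0
row 2 ring = −(34/70)·1 = -17/35
totals (row 1 + row 2): sun 0 + 1 = 1, ring 0 + (-17/35) = -17/35, arm 0 + 0 = 0
asked cell (row1, ring) = 0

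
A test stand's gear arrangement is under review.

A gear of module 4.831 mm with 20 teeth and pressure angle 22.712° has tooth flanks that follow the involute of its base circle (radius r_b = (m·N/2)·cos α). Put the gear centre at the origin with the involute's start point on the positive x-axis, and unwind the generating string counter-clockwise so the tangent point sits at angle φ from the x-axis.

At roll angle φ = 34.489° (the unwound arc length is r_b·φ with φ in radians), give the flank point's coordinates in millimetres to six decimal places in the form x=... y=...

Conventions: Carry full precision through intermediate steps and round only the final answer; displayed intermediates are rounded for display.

x=51.920786 y=3.124046

recognized (one wheel, involute flank): single-mesh tooth geometry, m = 4.831, N = 20
pitch radius r_p = m·N/2 = 4.831·20/2 = 48.310000
base radius r_b = r_p·cos α = 48.310000·cos 22.712° = 44.563910
roll angle φ = 34.489° = 0.60194661 rad
x = r_b·(cos φ + φ·sin φ) = 51.920786
y = r_b·(sin φ − φ·cos φ) = 3.124046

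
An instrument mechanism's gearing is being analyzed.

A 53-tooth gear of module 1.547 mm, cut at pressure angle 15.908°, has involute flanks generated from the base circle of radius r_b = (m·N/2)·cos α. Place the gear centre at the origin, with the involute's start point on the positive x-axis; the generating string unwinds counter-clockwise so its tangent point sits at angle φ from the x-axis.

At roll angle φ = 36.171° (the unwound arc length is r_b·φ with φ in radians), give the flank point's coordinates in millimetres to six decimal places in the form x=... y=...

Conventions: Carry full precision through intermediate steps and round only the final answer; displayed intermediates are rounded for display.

x=46.516268 y=3.176591

class = single-mesh tooth geometry [base-circle involute, m = 1.547, 53T]
pitch radius r_p = m·N/2 = 1.547·53/2 = 40.995500
base radius r_b = r_p·cos α = 40.995500·cos 15.908° = 39.425497
roll angle φ = 36.171° = 0.63130304 rad
x = r_b·(cos φ + φ·sin φ) = 46.516268
y = r_b·(sin φ − φ·cos φ) = 3.176591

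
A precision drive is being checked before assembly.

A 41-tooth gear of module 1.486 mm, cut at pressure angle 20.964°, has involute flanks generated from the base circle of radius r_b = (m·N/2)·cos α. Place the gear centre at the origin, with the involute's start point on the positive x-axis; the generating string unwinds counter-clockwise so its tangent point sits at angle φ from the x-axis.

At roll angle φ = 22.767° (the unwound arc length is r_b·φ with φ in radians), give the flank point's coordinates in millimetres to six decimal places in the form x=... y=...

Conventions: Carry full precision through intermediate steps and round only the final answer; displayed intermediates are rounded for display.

x=30.604411 y=0.585578

single-mesh involute tooth geometry (41T wheel at module 1.486)
pitch radius r_p = m·N/2 = 1.486·41/2 = 30.463000
base radius r_b = r_p·cos α = 30.463000·cos 20.964° = 28.446514
roll angle φ = 22.767° = 0.39735911 rad
x = r_b·(cos φ + φ·sin φ) = 30.604411
y = r_b·(sin φ − φ·cos φ) = 0.585578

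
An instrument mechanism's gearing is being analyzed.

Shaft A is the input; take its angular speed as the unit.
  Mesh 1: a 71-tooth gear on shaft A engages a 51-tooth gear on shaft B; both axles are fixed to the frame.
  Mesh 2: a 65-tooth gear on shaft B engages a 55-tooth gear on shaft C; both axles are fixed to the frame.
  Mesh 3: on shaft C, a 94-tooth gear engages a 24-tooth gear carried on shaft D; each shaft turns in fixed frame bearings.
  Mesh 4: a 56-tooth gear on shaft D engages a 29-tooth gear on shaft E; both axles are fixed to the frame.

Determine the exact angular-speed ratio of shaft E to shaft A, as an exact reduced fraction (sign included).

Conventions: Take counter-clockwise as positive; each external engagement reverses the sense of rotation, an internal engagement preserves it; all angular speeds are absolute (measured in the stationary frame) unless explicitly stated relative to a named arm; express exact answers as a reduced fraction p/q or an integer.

607334/48807

class = fixed-axis compound train [4 meshes; 4 ratios multiply, 4 sense flips]
mesh 1 [71T→51T]: running ratio 71/51, sense −
mesh 2 [65T→55T]: running ratio 923/561, sense +
mesh 3 [94T→24T]: running ratio 43381/6732, sense −
mesh 4 [56T→29T]: running ratio 607334/48807, sense +
ω_out/ω_in = 607334/48807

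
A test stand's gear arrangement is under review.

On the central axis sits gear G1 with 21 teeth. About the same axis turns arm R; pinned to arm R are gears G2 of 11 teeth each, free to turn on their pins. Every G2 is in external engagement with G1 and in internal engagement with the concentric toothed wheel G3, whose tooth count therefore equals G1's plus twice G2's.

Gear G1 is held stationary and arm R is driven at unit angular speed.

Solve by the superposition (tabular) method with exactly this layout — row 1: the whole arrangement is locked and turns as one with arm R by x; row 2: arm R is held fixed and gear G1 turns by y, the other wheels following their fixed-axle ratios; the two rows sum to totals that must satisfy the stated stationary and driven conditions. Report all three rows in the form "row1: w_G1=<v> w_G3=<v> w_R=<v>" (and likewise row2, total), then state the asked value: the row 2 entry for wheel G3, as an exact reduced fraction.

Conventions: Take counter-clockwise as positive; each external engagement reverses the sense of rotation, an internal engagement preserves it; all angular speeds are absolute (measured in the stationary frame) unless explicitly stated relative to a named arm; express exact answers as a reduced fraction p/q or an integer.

row1: w_G1=1 w_G3=1 w_R=1
row2: w_G1=-1 w_G3=21/43 w_R=0
total: w_G1=0 w_G3=64/43 w_R=1
asked value: 21/43

topology: planetary set — G1 21T / G2 11T / G3 43T, arm = carrier (Willis)
row 1: whole set turns with the arm by x
row 2: sun turns y, ring = −(21/43)·y, arm 0
boundary: total ω_sun = x + y = 0 and total ω_arm = x = 1  ⇒  y = -1, x = 1
row 2 ring = −(21/43)·(-1) = 21/43
totals (row 1 + row 2): sun 1 + (-1) = 0, ring 1 + 21/43 = 64/43, arm 1 + 0 = 1
asked cell (row2, ring) = 21/43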